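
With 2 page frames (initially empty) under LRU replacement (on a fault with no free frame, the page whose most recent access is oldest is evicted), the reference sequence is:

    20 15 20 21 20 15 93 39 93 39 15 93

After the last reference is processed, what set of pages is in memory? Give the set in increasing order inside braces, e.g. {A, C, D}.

20 → miss, frames {20}
15 → miss, frames {20,15}
20 → hit
21 → miss, evict 15, frames {20,21}
20 → hit
15 → miss, evict 21, frames {20,15}
93 → miss, evict 20, frames {15,93}
39 → miss, evict 15, frames {93,39}
93 → hit
39 → hit
15 → miss, evict 93, frames {39,15}
93 → miss, evict 39, frames {15,93}

{15, 93}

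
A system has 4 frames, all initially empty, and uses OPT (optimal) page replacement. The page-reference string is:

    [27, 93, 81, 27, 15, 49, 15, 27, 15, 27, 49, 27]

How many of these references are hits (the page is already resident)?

27: miss, frames [27]
93: miss, frames [27, 93]
81: miss, frames [27, 93, 81]
27: hit
15: miss, frames [27, 93, 81, 15]
49: miss, evict 81, frames [27, 93, 15, 49]
15: hit
27: hit
15: hit
27: hit
49: hit
27: hit
Hits: 7.

7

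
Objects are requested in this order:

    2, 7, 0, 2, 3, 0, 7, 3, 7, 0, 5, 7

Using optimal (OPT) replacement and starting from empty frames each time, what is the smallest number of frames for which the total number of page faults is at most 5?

f=1: 12 faults
f=2: 7 faults
f=3: 5 faults
f=4: 5 faults
f=5: 5 faults
Smallest f with faults ≤ 5 is 3.

3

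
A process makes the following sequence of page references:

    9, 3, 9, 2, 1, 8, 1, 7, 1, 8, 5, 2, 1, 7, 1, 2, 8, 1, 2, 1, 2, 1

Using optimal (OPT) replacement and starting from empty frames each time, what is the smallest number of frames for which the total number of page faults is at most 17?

f=1: 22 faults
f=2: 13 faults
f=3: 9 faults
f=4: 8 faults
f=5: 7 faults
f=6: 7 faults
f=7: 7 faults
Smallest f with faults ≤ 17 is 2.

2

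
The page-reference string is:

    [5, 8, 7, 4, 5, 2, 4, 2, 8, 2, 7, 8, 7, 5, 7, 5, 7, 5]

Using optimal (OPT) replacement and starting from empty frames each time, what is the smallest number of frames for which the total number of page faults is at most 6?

4

f=1: 18 faults
f=2: 8 faults
f=3: 7 faults
f=4: 6 faults
f=5: 5 faults
Smallest f with faults ≤ 6 is 4.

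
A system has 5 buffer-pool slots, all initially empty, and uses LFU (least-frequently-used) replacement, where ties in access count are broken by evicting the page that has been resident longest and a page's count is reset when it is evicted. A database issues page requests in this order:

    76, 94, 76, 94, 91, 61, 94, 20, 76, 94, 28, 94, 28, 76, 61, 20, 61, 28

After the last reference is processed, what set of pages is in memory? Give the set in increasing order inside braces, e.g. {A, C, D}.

{20, 28, 61, 76, 94}

76 → miss, frames (76)
94 → miss, frames (76 94)
76 → hit
94 → hit
91 → miss, frames (76 94 91)
61 → miss, frames (76 94 91 61)
94 → hit
20 → miss, frames (76 94 91 61 20)
76 → hit
94 → hit
28 → miss, evict 91, frames (76 94 61 20 28)
94 → hit
28 → hit
76 → hit
61 → hit
20 → hit
61 → hit
28 → hit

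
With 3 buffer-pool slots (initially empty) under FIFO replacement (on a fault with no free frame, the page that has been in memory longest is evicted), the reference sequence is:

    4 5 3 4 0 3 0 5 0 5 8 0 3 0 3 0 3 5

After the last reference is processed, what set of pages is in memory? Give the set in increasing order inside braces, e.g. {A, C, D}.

4 → miss, frames (4)
5 → miss, frames (4 5)
3 → miss, frames (4 5 3)
4 → hit
0 → miss, evict 4, frames (5 3 0)
3 → hit
0 → hit
5 → hit
0 → hit
5 → hit
8 → miss, evict 5, frames (3 0 8)
0 → hit
3 → hit
0 → hit
3 → hit
0 → hit
3 → hit
5 → miss, evict 3, frames (0 8 5)

{0, 5, 8}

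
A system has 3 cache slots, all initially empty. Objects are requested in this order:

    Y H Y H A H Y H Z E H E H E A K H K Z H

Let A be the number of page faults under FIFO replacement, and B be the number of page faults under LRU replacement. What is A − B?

Under FIFO: F F . . F . . . F F F . . . F F . . F F → 10 faults.
Under LRU: F F . . F . . . F F . . . . F F F . F . → 9 faults.
A − B = 10 − 9 = 1.

1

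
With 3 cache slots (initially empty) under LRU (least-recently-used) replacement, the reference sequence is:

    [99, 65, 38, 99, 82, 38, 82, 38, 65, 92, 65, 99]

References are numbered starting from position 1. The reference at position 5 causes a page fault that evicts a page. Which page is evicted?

pos 1: 99 → miss, frames {99}
pos 2: 65 → miss, frames {99,65}
pos 3: 38 → miss, frames {99,65,38}
pos 4: 99 → hit
pos 5: 82 → miss, evict 65, frames {38,99,82}
At position 5, page 65 is evicted.

65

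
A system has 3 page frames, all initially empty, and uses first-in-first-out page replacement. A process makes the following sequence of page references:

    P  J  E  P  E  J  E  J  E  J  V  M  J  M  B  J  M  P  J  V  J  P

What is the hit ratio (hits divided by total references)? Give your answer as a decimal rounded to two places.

0.55

P: miss, frames (P)
J: miss, frames (P J)
E: miss, frames (P J E)
P: hit
E: hit
J: hit
E: hit
J: hit
E: hit
J: hit
V: miss, evict P, frames (J E V)
M: miss, evict J, frames (E V M)
J: miss, evict E, frames (V M J)
M: hit
B: miss, evict V, frames (M J B)
J: hit
M: hit
P: miss, evict M, frames (J B P)
J: hit
V: miss, evict J, frames (B P V)
J: miss, evict B, frames (P V J)
P: hit
Hits: 12 of 22 references → 12/22 = 0.5455.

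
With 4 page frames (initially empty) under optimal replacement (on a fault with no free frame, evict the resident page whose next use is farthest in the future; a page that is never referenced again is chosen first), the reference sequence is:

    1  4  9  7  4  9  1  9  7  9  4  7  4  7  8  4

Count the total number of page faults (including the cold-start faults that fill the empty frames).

5

1 → fault, frames (1)
4 → fault, frames (1 4)
9 → fault, frames (1 4 9)
7 → fault, frames (1 4 9 7)
4 → hit
9 → hit
1 → hit
9 → hit
7 → hit
9 → hit
4 → hit
7 → hit
4 → hit
7 → hit
8 → fault, evict 7, frames (1 4 9 8)
4 → hit
Page faults: 5.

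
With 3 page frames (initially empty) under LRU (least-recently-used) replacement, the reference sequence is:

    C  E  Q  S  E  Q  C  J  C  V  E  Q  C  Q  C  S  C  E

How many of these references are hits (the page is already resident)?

6

C: fault, frames [C]
E: fault, frames [C, E]
Q: fault, frames [C, E, Q]
S: fault, evict C, frames [E, Q, S]
E: hit
Q: hit
C: fault, evict S, frames [E, Q, C]
J: fault, evict E, frames [Q, C, J]
C: hit
V: fault, evict Q, frames [J, C, V]
E: fault, evict J, frames [C, V, E]
Q: fault, evict C, frames [V, E, Q]
C: fault, evict V, frames [E, Q, C]
Q: hit
C: hit
S: fault, evict E, frames [Q, C, S]
C: hit
E: fault, evict Q, frames [S, C, E]
Hits: 6.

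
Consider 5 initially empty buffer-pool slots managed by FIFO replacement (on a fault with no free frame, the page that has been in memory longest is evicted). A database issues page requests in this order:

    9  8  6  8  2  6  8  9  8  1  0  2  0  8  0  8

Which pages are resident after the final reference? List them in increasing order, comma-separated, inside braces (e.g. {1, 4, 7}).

{0, 1, 2, 6, 8}

9 → miss, frames {9}
8 → miss, frames {9,8}
6 → miss, frames {9,8,6}
8 → hit
2 → miss, frames {9,8,6,2}
6 → hit
8 → hit
9 → hit
8 → hit
1 → miss, frames {9,8,6,2,1}
0 → miss, evict 9, frames {8,6,2,1,0}
2 → hit
0 → hit
8 → hit
0 → hit
8 → hit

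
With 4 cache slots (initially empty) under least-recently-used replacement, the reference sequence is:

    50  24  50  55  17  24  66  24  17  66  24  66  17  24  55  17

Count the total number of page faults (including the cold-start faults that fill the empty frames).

5

50: fault, frames (50)
24: fault, frames (50 24)
50: hit
55: fault, frames (24 50 55)
17: fault, frames (24 50 55 17)
24: hit
66: fault, evict 50, frames (55 17 24 66)
24: hit
17: hit
66: hit
24: hit
66: hit
17: hit
24: hit
55: hit
17: hit
Page faults: 5.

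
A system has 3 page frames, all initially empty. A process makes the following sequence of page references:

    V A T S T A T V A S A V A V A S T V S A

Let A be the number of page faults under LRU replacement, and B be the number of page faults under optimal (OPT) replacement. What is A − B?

2

Under LRU: F F F F . . . F . F . . . . . . F F . F → 9 faults.
Under OPT: F F F F . . . F . . . . . . . . F . . F → 7 faults.
A − B = 9 − 7 = 2.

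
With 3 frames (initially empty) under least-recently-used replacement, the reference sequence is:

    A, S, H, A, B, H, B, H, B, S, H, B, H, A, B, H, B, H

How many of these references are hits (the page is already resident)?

12

A -> miss, frames [A]
S -> miss, frames [A, S]
H -> miss, frames [A, S, H]
A -> hit
B -> miss, evict S, frames [H, A, B]
H -> hit
B -> hit
H -> hit
B -> hit
S -> miss, evict A, frames [H, B, S]
H -> hit
B -> hit
H -> hit
A -> miss, evict S, frames [B, H, A]
B -> hit
H -> hit
B -> hit
H -> hit
Hits: 12.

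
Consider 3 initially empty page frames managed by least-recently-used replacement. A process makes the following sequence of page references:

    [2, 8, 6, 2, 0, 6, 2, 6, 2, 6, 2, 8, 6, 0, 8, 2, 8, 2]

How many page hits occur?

11

2 -> miss, frames {2}
8 -> miss, frames {2,8}
6 -> miss, frames {2,8,6}
2 -> hit
0 -> miss, evict 8, frames {6,2,0}
6 -> hit
2 -> hit
6 -> hit
2 -> hit
6 -> hit
2 -> hit
8 -> miss, evict 0, frames {6,2,8}
6 -> hit
0 -> miss, evict 2, frames {8,6,0}
8 -> hit
2 -> miss, evict 6, frames {0,8,2}
8 -> hit
2 -> hit
Hits: 11.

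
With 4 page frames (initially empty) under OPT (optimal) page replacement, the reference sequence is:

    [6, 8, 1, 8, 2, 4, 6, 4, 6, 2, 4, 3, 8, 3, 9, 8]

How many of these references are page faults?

6 -> fault, frames {6}
8 -> fault, frames {6,8}
1 -> fault, frames {6,8,1}
8 -> hit
2 -> fault, frames {6,8,1,2}
4 -> fault, evict 1, frames {6,8,2,4}
6 -> hit
4 -> hit
6 -> hit
2 -> hit
4 -> hit
3 -> fault, evict 4, frames {6,8,2,3}
8 -> hit
3 -> hit
9 -> fault, evict 3, frames {6,8,2,9}
8 -> hit
Page faults: 7.

7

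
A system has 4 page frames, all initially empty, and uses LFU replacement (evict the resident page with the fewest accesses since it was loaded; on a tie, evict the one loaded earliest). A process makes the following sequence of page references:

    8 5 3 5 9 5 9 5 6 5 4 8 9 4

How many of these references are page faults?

7

8 -> miss, frames [8]
5 -> miss, frames [8, 5]
3 -> miss, frames [8, 5, 3]
5 -> hit
9 -> miss, frames [8, 5, 3, 9]
5 -> hit
9 -> hit
5 -> hit
6 -> miss, evict 8, frames [5, 3, 9, 6]
5 -> hit
4 -> miss, evict 3, frames [5, 9, 6, 4]
8 -> miss, evict 6, frames [5, 9, 4, 8]
9 -> hit
4 -> hit
Page faults: 7.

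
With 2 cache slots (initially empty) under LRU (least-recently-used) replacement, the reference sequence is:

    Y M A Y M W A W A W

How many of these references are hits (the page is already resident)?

Y -> fault, frames {Y}
M -> fault, frames {Y,M}
A -> fault, evict Y, frames {M,A}
Y -> fault, evict M, frames {A,Y}
M -> fault, evict A, frames {Y,M}
W -> fault, evict Y, frames {M,W}
A -> fault, evict M, frames {W,A}
W -> hit
A -> hit
W -> hit
Hits: 3.

3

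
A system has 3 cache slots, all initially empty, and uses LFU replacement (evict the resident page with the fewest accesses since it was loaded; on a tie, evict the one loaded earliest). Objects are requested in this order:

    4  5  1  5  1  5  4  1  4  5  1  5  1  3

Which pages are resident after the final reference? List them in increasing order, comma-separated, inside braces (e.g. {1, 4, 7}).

4 -> miss, frames (4)
5 -> miss, frames (4 5)
1 -> miss, frames (4 5 1)
5 -> hit
1 -> hit
5 -> hit
4 -> hit
1 -> hit
4 -> hit
5 -> hit
1 -> hit
5 -> hit
1 -> hit
3 -> miss, evict 4, frames (5 1 3)

{1, 3, 5}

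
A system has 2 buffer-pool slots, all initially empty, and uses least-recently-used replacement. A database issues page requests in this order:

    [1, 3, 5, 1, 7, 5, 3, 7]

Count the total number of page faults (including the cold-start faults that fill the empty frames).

1: miss, frames [1]
3: miss, frames [1, 3]
5: miss, evict 1, frames [3, 5]
1: miss, evict 3, frames [5, 1]
7: miss, evict 5, frames [1, 7]
5: miss, evict 1, frames [7, 5]
3: miss, evict 7, frames [5, 3]
7: miss, evict 5, frames [3, 7]
Page faults: 8.

8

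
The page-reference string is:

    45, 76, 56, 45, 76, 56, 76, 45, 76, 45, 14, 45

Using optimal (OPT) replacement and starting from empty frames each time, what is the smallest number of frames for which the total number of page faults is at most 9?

f=1: 12 faults
f=2: 6 faults
f=3: 4 faults
f=4: 4 faults
Smallest f with faults ≤ 9 is 2.

2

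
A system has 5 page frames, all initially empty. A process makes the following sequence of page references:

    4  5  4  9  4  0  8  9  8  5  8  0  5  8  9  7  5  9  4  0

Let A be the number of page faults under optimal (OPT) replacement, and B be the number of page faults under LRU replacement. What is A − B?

Under OPT: F F . F . F F . . . . . . . . F . . . . → 6 faults.
Under LRU: F F . F . F F . . . . . . . . F . . F F → 8 faults.
A − B = 6 − 8 = -2.

-2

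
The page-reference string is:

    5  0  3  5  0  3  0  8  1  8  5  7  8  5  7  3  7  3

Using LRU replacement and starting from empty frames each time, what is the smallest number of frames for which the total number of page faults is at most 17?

2

f=1: 18 faults
f=2: 14 faults
f=3: 8 faults
f=4: 8 faults
f=5: 7 faults
f=6: 6 faults
Smallest f with faults ≤ 17 is 2.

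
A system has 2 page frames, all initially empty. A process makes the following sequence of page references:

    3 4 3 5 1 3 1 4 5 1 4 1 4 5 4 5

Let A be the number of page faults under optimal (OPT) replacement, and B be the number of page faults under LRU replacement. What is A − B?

Under OPT: F F . F F . . F F . F . . F . . → 8 faults.
Under LRU: F F . F F F . F F F F . . F . . → 10 faults.
A − B = 8 − 10 = -2.

-2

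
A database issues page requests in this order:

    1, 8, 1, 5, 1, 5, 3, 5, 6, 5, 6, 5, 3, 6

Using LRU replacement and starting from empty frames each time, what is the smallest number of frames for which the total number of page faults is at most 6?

3

f=1: 14 faults
f=2: 7 faults
f=3: 5 faults
f=4: 5 faults
f=5: 5 faults
Smallest f with faults ≤ 6 is 3.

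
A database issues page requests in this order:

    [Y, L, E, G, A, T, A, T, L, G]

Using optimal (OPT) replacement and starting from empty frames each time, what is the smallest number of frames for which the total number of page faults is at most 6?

f=1: 10 faults
f=2: 8 faults
f=3: 7 faults
f=4: 6 faults
f=5: 6 faults
f=6: 6 faults
Smallest f with faults ≤ 6 is 4.

4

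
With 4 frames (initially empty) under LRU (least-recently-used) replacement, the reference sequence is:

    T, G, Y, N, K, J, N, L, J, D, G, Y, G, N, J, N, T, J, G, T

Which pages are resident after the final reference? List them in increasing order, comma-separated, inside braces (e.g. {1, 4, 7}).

T: fault, frames [T]
G: fault, frames [T, G]
Y: fault, frames [T, G, Y]
N: fault, frames [T, G, Y, N]
K: fault, evict T, frames [G, Y, N, K]
J: fault, evict G, frames [Y, N, K, J]
N: hit
L: fault, evict Y, frames [K, J, N, L]
J: hit
D: fault, evict K, frames [N, L, J, D]
G: fault, evict N, frames [L, J, D, G]
Y: fault, evict L, frames [J, D, G, Y]
G: hit
N: fault, evict J, frames [D, Y, G, N]
J: fault, evict D, frames [Y, G, N, J]
N: hit
T: fault, evict Y, frames [G, J, N, T]
J: hit
G: hit
T: hit

{G, J, N, T}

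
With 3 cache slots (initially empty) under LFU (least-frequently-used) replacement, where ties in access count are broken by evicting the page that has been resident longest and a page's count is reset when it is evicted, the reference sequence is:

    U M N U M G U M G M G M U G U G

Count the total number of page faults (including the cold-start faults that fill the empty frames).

4

U -> miss, frames {U}
M -> miss, frames {U,M}
N -> miss, frames {U,M,N}
U -> hit
M -> hit
G -> miss, evict N, frames {U,M,G}
U -> hit
M -> hit
G -> hit
M -> hit
G -> hit
M -> hit
U -> hit
G -> hit
U -> hit
G -> hit
Page faults: 4.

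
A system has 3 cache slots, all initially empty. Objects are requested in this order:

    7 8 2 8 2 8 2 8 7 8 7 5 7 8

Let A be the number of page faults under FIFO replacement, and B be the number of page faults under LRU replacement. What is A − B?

2

Under FIFO: F F F . . . . . . . . F F F → 6 faults.
Under LRU: F F F . . . . . . . . F . . → 4 faults.
A − B = 6 − 4 = 2.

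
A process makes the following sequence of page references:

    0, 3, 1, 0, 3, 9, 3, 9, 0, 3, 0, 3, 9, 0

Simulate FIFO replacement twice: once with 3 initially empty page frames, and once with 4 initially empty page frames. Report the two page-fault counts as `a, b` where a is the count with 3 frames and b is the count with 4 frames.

3 frames: F F F . . F . . F F . . . . → 6 faults.
4 frames: F F F . . F . . . . . . . . → 4 faults.
4 < 6: adding a frame reduced faults, as is typical.

6, 4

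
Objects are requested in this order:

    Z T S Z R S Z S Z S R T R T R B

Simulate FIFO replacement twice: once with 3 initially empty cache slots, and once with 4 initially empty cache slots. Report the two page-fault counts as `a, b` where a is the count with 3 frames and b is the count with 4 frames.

7, 5

3 frames: F F F . F . F . . . . F . . . F → 7 faults.
4 frames: F F F . F . . . . . . . . . . F → 5 faults.
5 < 7: adding a frame reduced faults, as is typical.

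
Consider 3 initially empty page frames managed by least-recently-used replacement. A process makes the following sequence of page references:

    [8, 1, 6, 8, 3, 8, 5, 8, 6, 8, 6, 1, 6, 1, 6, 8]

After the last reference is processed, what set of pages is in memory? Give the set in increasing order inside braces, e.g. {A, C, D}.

8: fault, frames {8}
1: fault, frames {8,1}
6: fault, frames {8,1,6}
8: hit
3: fault, evict 1, frames {6,8,3}
8: hit
5: fault, evict 6, frames {3,8,5}
8: hit
6: fault, evict 3, frames {5,8,6}
8: hit
6: hit
1: fault, evict 5, frames {8,6,1}
6: hit
1: hit
6: hit
8: hit

{1, 6, 8}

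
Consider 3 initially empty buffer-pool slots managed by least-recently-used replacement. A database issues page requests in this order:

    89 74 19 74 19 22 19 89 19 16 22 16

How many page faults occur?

7

89 → fault, frames (89)
74 → fault, frames (89 74)
19 → fault, frames (89 74 19)
74 → hit
19 → hit
22 → fault, evict 89, frames (74 19 22)
19 → hit
89 → fault, evict 74, frames (22 19 89)
19 → hit
16 → fault, evict 22, frames (89 19 16)
22 → fault, evict 89, frames (19 16 22)
16 → hit
Page faults: 7.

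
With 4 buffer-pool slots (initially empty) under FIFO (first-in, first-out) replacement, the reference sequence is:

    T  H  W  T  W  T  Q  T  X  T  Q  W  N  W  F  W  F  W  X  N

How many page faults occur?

T: miss, frames (T)
H: miss, frames (T H)
W: miss, frames (T H W)
T: hit
W: hit
T: hit
Q: miss, frames (T H W Q)
T: hit
X: miss, evict T, frames (H W Q X)
T: miss, evict H, frames (W Q X T)
Q: hit
W: hit
N: miss, evict W, frames (Q X T N)
W: miss, evict Q, frames (X T N W)
F: miss, evict X, frames (T N W F)
W: hit
F: hit
W: hit
X: miss, evict T, frames (N W F X)
N: hit
Page faults: 10.

10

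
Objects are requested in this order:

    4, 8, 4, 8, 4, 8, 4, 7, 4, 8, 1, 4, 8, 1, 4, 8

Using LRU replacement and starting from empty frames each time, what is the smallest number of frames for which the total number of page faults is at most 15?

f=1: 16 faults
f=2: 10 faults
f=3: 4 faults
f=4: 4 faults
Smallest f with faults ≤ 15 is 2.

2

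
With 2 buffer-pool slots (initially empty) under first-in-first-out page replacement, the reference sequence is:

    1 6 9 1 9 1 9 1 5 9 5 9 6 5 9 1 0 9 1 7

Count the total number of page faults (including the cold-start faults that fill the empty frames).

14

1: fault, frames {1}
6: fault, frames {1,6}
9: fault, evict 1, frames {6,9}
1: fault, evict 6, frames {9,1}
9: hit
1: hit
9: hit
1: hit
5: fault, evict 9, frames {1,5}
9: fault, evict 1, frames {5,9}
5: hit
9: hit
6: fault, evict 5, frames {9,6}
5: fault, evict 9, frames {6,5}
9: fault, evict 6, frames {5,9}
1: fault, evict 5, frames {9,1}
0: fault, evict 9, frames {1,0}
9: fault, evict 1, frames {0,9}
1: fault, evict 0, frames {9,1}
7: fault, evict 9, frames {1,7}
Page faults: 14.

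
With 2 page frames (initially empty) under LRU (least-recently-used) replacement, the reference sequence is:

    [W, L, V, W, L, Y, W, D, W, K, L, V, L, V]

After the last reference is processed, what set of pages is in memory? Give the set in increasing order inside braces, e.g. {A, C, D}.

W -> fault, frames {W}
L -> fault, frames {W,L}
V -> fault, evict W, frames {L,V}
W -> fault, evict L, frames {V,W}
L -> fault, evict V, frames {W,L}
Y -> fault, evict W, frames {L,Y}
W -> fault, evict L, frames {Y,W}
D -> fault, evict Y, frames {W,D}
W -> hit
K -> fault, evict D, frames {W,K}
L -> fault, evict W, frames {K,L}
V -> fault, evict K, frames {L,V}
L -> hit
V -> hit

{L, V}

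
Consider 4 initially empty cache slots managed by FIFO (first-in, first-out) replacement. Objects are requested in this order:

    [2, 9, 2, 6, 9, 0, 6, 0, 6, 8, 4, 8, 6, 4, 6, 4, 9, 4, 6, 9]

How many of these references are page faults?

8

2 → fault, frames [2]
9 → fault, frames [2, 9]
2 → hit
6 → fault, frames [2, 9, 6]
9 → hit
0 → fault, frames [2, 9, 6, 0]
6 → hit
0 → hit
6 → hit
8 → fault, evict 2, frames [9, 6, 0, 8]
4 → fault, evict 9, frames [6, 0, 8, 4]
8 → hit
6 → hit
4 → hit
6 → hit
4 → hit
9 → fault, evict 6, frames [0, 8, 4, 9]
4 → hit
6 → fault, evict 0, frames [8, 4, 9, 6]
9 → hit
Page faults: 8.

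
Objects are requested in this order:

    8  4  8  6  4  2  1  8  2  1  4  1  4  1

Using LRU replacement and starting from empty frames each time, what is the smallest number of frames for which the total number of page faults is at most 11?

f=1: 14 faults
f=2: 10 faults
f=3: 7 faults
f=4: 6 faults
f=5: 5 faults
Smallest f with faults ≤ 11 is 2.

2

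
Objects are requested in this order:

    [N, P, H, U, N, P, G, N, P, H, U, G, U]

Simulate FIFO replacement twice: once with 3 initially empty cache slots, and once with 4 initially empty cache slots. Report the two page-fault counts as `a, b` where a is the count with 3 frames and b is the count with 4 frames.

9, 10

3 frames: F F F F F F F . . F F . . → 9 faults.
4 frames: F F F F . . F F F F F F . → 10 faults.
10 > 9: adding a frame increased faults — Belady's anomaly.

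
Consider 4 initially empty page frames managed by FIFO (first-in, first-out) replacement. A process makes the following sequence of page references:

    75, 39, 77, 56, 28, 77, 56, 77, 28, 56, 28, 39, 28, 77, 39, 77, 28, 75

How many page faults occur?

6

75: fault, frames [75]
39: fault, frames [75, 39]
77: fault, frames [75, 39, 77]
56: fault, frames [75, 39, 77, 56]
28: fault, evict 75, frames [39, 77, 56, 28]
77: hit
56: hit
77: hit
28: hit
56: hit
28: hit
39: hit
28: hit
77: hit
39: hit
77: hit
28: hit
75: fault, evict 39, frames [77, 56, 28, 75]
Page faults: 6.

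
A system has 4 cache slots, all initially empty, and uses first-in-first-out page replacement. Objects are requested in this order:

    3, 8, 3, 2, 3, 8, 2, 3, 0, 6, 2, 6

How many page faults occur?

5

3 -> miss, frames [3]
8 -> miss, frames [3, 8]
3 -> hit
2 -> miss, frames [3, 8, 2]
3 -> hit
8 -> hit
2 -> hit
3 -> hit
0 -> miss, frames [3, 8, 2, 0]
6 -> miss, evict 3, frames [8, 2, 0, 6]
2 -> hit
6 -> hit
Page faults: 5.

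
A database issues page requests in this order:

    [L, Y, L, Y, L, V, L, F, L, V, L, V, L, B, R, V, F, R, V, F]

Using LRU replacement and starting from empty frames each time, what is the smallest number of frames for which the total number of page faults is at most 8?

f=1: 20 faults
f=2: 12 faults
f=3: 8 faults
f=4: 7 faults
f=5: 6 faults
f=6: 6 faults
Smallest f with faults ≤ 8 is 3.

3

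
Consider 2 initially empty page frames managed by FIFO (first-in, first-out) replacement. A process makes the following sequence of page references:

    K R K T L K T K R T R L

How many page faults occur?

K -> fault, frames (K)
R -> fault, frames (K R)
K -> hit
T -> fault, evict K, frames (R T)
L -> fault, evict R, frames (T L)
K -> fault, evict T, frames (L K)
T -> fault, evict L, frames (K T)
K -> hit
R -> fault, evict K, frames (T R)
T -> hit
R -> hit
L -> fault, evict T, frames (R L)
Page faults: 8.

8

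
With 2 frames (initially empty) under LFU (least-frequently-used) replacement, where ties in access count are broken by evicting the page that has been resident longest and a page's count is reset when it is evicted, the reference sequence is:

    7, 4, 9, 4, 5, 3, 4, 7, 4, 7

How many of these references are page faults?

6

7 → miss, frames [7]
4 → miss, frames [7, 4]
9 → miss, evict 7, frames [4, 9]
4 → hit
5 → miss, evict 9, frames [4, 5]
3 → miss, evict 5, frames [4, 3]
4 → hit
7 → miss, evict 3, frames [4, 7]
4 → hit
7 → hit
Page faults: 6.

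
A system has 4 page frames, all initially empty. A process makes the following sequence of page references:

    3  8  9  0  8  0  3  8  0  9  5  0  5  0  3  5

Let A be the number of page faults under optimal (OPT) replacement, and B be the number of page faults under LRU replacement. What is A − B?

Under OPT: F F F F . . . . . . F . . . . . → 5 faults.
Under LRU: F F F F . . . . . . F . . . F . → 6 faults.
A − B = 5 − 6 = -1.

-1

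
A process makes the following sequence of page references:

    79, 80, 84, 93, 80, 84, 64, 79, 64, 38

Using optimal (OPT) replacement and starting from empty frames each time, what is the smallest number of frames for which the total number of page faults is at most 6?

f=1: 10 faults
f=2: 8 faults
f=3: 7 faults
f=4: 6 faults
f=5: 6 faults
f=6: 6 faults
Smallest f with faults ≤ 6 is 4.

4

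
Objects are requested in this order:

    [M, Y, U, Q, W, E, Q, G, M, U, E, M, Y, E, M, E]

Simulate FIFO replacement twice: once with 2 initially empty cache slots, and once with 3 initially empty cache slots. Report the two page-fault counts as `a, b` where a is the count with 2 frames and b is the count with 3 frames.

15, 12

2 frames: F F F F F F F F F F F F F F F . → 15 faults.
3 frames: F F F F F F . F F F F . F . F . → 12 faults.
12 < 15: adding a frame reduced faults, as is typical.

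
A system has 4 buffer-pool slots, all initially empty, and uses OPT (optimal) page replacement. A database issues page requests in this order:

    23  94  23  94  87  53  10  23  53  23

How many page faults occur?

5

23 -> miss, frames {23}
94 -> miss, frames {23,94}
23 -> hit
94 -> hit
87 -> miss, frames {23,94,87}
53 -> miss, frames {23,94,87,53}
10 -> miss, evict 87, frames {23,94,53,10}
23 -> hit
53 -> hit
23 -> hit
Page faults: 5.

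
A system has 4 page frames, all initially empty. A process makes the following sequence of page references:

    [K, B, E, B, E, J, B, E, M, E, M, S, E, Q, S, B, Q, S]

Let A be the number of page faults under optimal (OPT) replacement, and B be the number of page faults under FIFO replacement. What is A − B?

-1

Under OPT: F F F . . F . . F . . F . F . . . . → 7 faults.
Under FIFO: F F F . . F . . F . . F . F . F . . → 8 faults.
A − B = 7 − 8 = -1.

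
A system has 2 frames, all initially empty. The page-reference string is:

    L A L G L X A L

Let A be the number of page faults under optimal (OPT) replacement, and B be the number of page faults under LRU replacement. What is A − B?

-1

Under OPT: F F . F . F F . → 5 faults.
Under LRU: F F . F . F F F → 6 faults.
A − B = 5 − 6 = -1.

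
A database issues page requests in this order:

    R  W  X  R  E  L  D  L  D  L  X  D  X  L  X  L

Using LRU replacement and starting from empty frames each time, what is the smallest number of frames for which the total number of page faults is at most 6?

f=1: 16 faults
f=2: 10 faults
f=3: 7 faults
f=4: 7 faults
f=5: 6 faults
f=6: 6 faults
Smallest f with faults ≤ 6 is 5.

5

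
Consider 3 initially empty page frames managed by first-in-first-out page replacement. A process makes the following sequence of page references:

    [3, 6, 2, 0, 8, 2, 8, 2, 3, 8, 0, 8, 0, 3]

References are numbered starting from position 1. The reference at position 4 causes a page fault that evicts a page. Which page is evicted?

pos 1: 3: fault, frames [3]
pos 2: 6: fault, frames [3, 6]
pos 3: 2: fault, frames [3, 6, 2]
pos 4: 0: fault, evict 3, frames [6, 2, 0]
At position 4, page 3 is evicted.

3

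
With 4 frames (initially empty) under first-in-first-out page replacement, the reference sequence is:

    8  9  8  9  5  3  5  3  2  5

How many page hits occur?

8 -> fault, frames {8}
9 -> fault, frames {8,9}
8 -> hit
9 -> hit
5 -> fault, frames {8,9,5}
3 -> fault, frames {8,9,5,3}
5 -> hit
3 -> hit
2 -> fault, evict 8, frames {9,5,3,2}
5 -> hit
Hits: 5.

5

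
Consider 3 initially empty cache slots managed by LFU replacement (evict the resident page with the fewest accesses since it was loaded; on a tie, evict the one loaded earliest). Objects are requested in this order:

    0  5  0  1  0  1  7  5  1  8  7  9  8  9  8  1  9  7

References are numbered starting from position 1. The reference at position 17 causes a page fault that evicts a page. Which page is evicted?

pos 1: 0 → miss, frames [0]
pos 2: 5 → miss, frames [0, 5]
pos 3: 0 → hit
pos 4: 1 → miss, frames [0, 5, 1]
pos 5: 0 → hit
pos 6: 1 → hit
pos 7: 7 → miss, evict 5, frames [0, 1, 7]
pos 8: 5 → miss, evict 7, frames [0, 1, 5]
pos 9: 1 → hit
pos 10: 8 → miss, evict 5, frames [0, 1, 8]
pos 11: 7 → miss, evict 8, frames [0, 1, 7]
pos 12: 9 → miss, evict 7, frames [0, 1, 9]
pos 13: 8 → miss, evict 9, frames [0, 1, 8]
pos 14: 9 → miss, evict 8, frames [0, 1, 9]
pos 15: 8 → miss, evict 9, frames [0, 1, 8]
pos 16: 1 → hit
pos 17: 9 → miss, evict 8, frames [0, 1, 9]
At position 17, page 8 is evicted.

8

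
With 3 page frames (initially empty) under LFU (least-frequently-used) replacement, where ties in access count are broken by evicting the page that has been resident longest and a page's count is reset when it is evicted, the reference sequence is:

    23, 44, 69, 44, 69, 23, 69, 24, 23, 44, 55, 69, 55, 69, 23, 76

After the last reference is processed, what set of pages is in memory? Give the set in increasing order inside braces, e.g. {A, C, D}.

23: fault, frames (23)
44: fault, frames (23 44)
69: fault, frames (23 44 69)
44: hit
69: hit
23: hit
69: hit
24: fault, evict 23, frames (44 69 24)
23: fault, evict 24, frames (44 69 23)
44: hit
55: fault, evict 23, frames (44 69 55)
69: hit
55: hit
69: hit
23: fault, evict 55, frames (44 69 23)
76: fault, evict 23, frames (44 69 76)

{44, 69, 76}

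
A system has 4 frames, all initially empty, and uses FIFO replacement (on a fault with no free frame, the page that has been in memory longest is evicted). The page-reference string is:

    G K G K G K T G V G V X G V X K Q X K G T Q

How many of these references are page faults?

9

G → miss, frames (G)
K → miss, frames (G K)
G → hit
K → hit
G → hit
K → hit
T → miss, frames (G K T)
G → hit
V → miss, frames (G K T V)
G → hit
V → hit
X → miss, evict G, frames (K T V X)
G → miss, evict K, frames (T V X G)
V → hit
X → hit
K → miss, evict T, frames (V X G K)
Q → miss, evict V, frames (X G K Q)
X → hit
K → hit
G → hit
T → miss, evict X, frames (G K Q T)
Q → hit
Page faults: 9.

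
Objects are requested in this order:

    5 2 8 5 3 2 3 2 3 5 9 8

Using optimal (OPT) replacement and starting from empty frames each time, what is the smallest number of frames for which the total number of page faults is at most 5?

4

f=1: 12 faults
f=2: 8 faults
f=3: 6 faults
f=4: 5 faults
f=5: 5 faults
Smallest f with faults ≤ 5 is 4.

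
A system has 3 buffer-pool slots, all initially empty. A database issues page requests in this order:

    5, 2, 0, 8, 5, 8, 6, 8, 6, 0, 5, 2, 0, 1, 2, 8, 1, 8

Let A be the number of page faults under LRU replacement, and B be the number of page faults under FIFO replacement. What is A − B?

1

Under LRU: F F F F F . F . . F F F . F . F . . → 11 faults.
Under FIFO: F F F F F . F . . F . F . F . F . . → 10 faults.
A − B = 11 − 10 = 1.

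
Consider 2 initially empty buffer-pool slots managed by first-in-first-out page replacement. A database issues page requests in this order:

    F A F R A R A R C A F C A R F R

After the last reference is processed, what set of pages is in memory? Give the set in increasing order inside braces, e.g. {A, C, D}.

F -> miss, frames (F)
A -> miss, frames (F A)
F -> hit
R -> miss, evict F, frames (A R)
A -> hit
R -> hit
A -> hit
R -> hit
C -> miss, evict A, frames (R C)
A -> miss, evict R, frames (C A)
F -> miss, evict C, frames (A F)
C -> miss, evict A, frames (F C)
A -> miss, evict F, frames (C A)
R -> miss, evict C, frames (A R)
F -> miss, evict A, frames (R F)
R -> hit

{F, R}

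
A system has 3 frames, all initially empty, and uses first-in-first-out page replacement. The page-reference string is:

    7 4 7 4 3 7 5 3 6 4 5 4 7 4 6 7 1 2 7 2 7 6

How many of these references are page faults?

7 → miss, frames (7)
4 → miss, frames (7 4)
7 → hit
4 → hit
3 → miss, frames (7 4 3)
7 → hit
5 → miss, evict 7, frames (4 3 5)
3 → hit
6 → miss, evict 4, frames (3 5 6)
4 → miss, evict 3, frames (5 6 4)
5 → hit
4 → hit
7 → miss, evict 5, frames (6 4 7)
4 → hit
6 → hit
7 → hit
1 → miss, evict 6, frames (4 7 1)
2 → miss, evict 4, frames (7 1 2)
7 → hit
2 → hit
7 → hit
6 → miss, evict 7, frames (1 2 6)
Page faults: 10.

10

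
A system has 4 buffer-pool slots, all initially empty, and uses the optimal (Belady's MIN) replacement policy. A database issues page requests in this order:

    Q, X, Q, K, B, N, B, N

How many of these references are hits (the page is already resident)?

Q: miss, frames [Q]
X: miss, frames [Q, X]
Q: hit
K: miss, frames [Q, X, K]
B: miss, frames [Q, X, K, B]
N: miss, evict K, frames [Q, X, B, N]
B: hit
N: hit
Hits: 3.

3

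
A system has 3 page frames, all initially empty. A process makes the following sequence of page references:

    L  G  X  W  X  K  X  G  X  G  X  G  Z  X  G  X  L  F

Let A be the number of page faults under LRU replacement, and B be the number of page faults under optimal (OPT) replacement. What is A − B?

1

Under LRU: F F F F . F . F . . . . F . . . F F → 9 faults.
Under OPT: F F F F . F . . . . . . F . . . F F → 8 faults.
A − B = 9 − 8 = 1.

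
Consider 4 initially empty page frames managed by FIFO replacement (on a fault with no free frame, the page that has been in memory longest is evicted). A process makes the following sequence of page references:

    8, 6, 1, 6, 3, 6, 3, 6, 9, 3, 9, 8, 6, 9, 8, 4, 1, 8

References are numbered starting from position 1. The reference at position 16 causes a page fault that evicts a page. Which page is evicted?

3

pos 1: 8: fault, frames {8}
pos 2: 6: fault, frames {8,6}
pos 3: 1: fault, frames {8,6,1}
pos 4: 6: hit
pos 5: 3: fault, frames {8,6,1,3}
pos 6: 6: hit
pos 7: 3: hit
pos 8: 6: hit
pos 9: 9: fault, evict 8, frames {6,1,3,9}
pos 10: 3: hit
pos 11: 9: hit
pos 12: 8: fault, evict 6, frames {1,3,9,8}
pos 13: 6: fault, evict 1, frames {3,9,8,6}
pos 14: 9: hit
pos 15: 8: hit
pos 16: 4: fault, evict 3, frames {9,8,6,4}
At position 16, page 3 is evicted.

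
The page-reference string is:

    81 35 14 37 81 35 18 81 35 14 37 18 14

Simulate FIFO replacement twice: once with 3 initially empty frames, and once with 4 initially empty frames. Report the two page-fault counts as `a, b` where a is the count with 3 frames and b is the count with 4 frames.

3 frames: F F F F F F F . . F F . . → 9 faults.
4 frames: F F F F . . F F F F F F . → 10 faults.
10 > 9: adding a frame increased faults — Belady's anomaly.

9, 10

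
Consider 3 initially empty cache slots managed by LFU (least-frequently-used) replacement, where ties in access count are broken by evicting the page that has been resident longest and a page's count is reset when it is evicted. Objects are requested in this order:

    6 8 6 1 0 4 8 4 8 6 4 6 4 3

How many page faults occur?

6 -> fault, frames (6)
8 -> fault, frames (6 8)
6 -> hit
1 -> fault, frames (6 8 1)
0 -> fault, evict 8, frames (6 1 0)
4 -> fault, evict 1, frames (6 0 4)
8 -> fault, evict 0, frames (6 4 8)
4 -> hit
8 -> hit
6 -> hit
4 -> hit
6 -> hit
4 -> hit
3 -> fault, evict 8, frames (6 4 3)
Page faults: 7.

7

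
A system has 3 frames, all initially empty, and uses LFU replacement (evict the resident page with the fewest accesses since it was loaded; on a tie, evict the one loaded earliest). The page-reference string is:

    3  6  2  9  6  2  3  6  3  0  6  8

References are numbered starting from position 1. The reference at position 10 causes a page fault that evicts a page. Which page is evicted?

2

pos 1: 3 -> fault, frames (3)
pos 2: 6 -> fault, frames (3 6)
pos 3: 2 -> fault, frames (3 6 2)
pos 4: 9 -> fault, evict 3, frames (6 2 9)
pos 5: 6 -> hit
pos 6: 2 -> hit
pos 7: 3 -> fault, evict 9, frames (6 2 3)
pos 8: 6 -> hit
pos 9: 3 -> hit
pos 10: 0 -> fault, evict 2, frames (6 3 0)
At position 10, page 2 is evicted.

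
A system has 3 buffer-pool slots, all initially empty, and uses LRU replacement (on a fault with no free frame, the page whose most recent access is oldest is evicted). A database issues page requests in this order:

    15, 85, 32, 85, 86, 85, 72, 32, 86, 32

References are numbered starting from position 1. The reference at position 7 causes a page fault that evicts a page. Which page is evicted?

32

pos 1: 15 -> miss, frames [15]
pos 2: 85 -> miss, frames [15, 85]
pos 3: 32 -> miss, frames [15, 85, 32]
pos 4: 85 -> hit
pos 5: 86 -> miss, evict 15, frames [32, 85, 86]
pos 6: 85 -> hit
pos 7: 72 -> miss, evict 32, frames [86, 85, 72]
At position 7, page 32 is evicted.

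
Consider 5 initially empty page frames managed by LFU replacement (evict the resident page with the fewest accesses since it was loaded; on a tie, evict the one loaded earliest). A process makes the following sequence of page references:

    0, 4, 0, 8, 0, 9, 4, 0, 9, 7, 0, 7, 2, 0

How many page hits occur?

0 → fault, frames {0}
4 → fault, frames {0,4}
0 → hit
8 → fault, frames {0,4,8}
0 → hit
9 → fault, frames {0,4,8,9}
4 → hit
0 → hit
9 → hit
7 → fault, frames {0,4,8,9,7}
0 → hit
7 → hit
2 → fault, evict 8, frames {0,4,9,7,2}
0 → hit
Hits: 8.

8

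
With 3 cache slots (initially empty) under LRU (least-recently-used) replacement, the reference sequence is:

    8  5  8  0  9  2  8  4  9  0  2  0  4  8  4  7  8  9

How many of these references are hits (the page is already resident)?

8: fault, frames {8}
5: fault, frames {8,5}
8: hit
0: fault, frames {5,8,0}
9: fault, evict 5, frames {8,0,9}
2: fault, evict 8, frames {0,9,2}
8: fault, evict 0, frames {9,2,8}
4: fault, evict 9, frames {2,8,4}
9: fault, evict 2, frames {8,4,9}
0: fault, evict 8, frames {4,9,0}
2: fault, evict 4, frames {9,0,2}
0: hit
4: fault, evict 9, frames {2,0,4}
8: fault, evict 2, frames {0,4,8}
4: hit
7: fault, evict 0, frames {8,4,7}
8: hit
9: fault, evict 4, frames {7,8,9}
Hits: 4.

4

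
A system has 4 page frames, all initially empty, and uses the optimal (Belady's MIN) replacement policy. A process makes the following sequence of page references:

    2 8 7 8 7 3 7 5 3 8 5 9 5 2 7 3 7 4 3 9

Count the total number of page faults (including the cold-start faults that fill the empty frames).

8

2: fault, frames (2)
8: fault, frames (2 8)
7: fault, frames (2 8 7)
8: hit
7: hit
3: fault, frames (2 8 7 3)
7: hit
5: fault, evict 7, frames (2 8 3 5)
3: hit
8: hit
5: hit
9: fault, evict 8, frames (2 3 5 9)
5: hit
2: hit
7: fault, evict 5, frames (2 3 9 7)
3: hit
7: hit
4: fault, evict 7, frames (2 3 9 4)
3: hit
9: hit
Page faults: 8.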